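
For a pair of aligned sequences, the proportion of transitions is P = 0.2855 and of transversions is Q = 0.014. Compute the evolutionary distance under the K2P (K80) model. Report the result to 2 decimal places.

0.45

Under the Kimura two-parameter model, d = −½ ln(1 − 2P − Q) − ¼ ln(1 − 2Q).
1 − 2P − Q = 0.415, giving −½ ln(0.415) = 0.439738.
1 − 2Q = 0.972, giving −¼ ln(0.972) = 0.007100.
d = 0.439738 + 0.007100 = 0.446838.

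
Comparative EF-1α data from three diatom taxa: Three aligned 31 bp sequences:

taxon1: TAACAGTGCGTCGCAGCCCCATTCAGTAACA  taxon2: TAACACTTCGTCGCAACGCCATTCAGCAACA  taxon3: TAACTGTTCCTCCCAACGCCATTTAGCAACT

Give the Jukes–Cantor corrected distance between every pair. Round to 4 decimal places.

taxon1–taxon2: 5/31 sites differ → p ≈ 0.16129, d = −0.75 ln(1 − 0.215053) = 0.181604 ≈ 0.1816.
taxon1–taxon3: 9/31 sites differ → p ≈ 0.290323, d = −0.75 ln(1 − 0.387097) = 0.367161 ≈ 0.3672.
taxon2–taxon3: 6/31 sites differ → p ≈ 0.193548, d = −0.75 ln(1 − 0.258064) = 0.223869 ≈ 0.2239.

d(taxon1,taxon2) = 0.1816, d(taxon1,taxon3) = 0.3672, d(taxon2,taxon3) = 0.2239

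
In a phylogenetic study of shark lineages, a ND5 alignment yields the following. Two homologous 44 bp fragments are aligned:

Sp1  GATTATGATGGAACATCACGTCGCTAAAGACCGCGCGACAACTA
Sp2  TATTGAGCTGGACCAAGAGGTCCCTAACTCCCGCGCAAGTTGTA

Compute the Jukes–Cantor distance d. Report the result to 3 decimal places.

The sequences differ at 17 of 44 sites, so p = 17/44 ≈ 0.386364.
d = −(3/4) ln(1 − 4p/3) = −0.75 ln(1 − 0.515152) = −0.75 ln(0.484848)
  = −0.75 × (-0.723920) = 0.542940 substitutions/site.

0.543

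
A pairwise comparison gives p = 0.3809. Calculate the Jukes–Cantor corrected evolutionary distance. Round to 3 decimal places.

0.532

d = −(3/4) ln(1 − 4p/3) = −0.75 ln(1 − 0.507867) = −0.75 ln(0.492133)
  = −0.75 × (-0.709006) = 0.531755 substitutions/site.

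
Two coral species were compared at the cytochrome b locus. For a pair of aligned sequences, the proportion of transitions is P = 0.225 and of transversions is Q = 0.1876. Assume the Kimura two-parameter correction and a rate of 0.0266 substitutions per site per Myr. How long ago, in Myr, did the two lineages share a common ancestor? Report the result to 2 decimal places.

Under the Kimura two-parameter model, d = −½ ln(1 − 2P − Q) − ¼ ln(1 − 2Q).
1 − 2P − Q = 0.3624, giving −½ ln(0.3624) = 0.507503.
1 − 2Q = 0.6248, giving −¼ ln(0.6248) = 0.117581.
d = 0.507503 + 0.117581 = 0.625084.
Under a molecular clock d = 2μt, so t = d/(2μ) = 0.625084 / (2 × 0.0266) = 11.75 Myr.

11.75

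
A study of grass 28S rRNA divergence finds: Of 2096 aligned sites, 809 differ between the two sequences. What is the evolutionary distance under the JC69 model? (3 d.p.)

0.542

p = 809/2096 ≈ 0.385973.
d = −(3/4) ln(1 − 4p/3) = −0.75 ln(1 − 0.514631) = −0.75 ln(0.485369)
  = −0.75 × (-0.722846) = 0.542135 substitutions/site.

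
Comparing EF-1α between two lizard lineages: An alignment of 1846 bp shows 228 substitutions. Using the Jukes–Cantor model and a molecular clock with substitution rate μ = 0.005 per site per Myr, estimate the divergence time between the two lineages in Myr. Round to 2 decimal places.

13.50

p = 228/1846 ≈ 0.12351.
d = −(3/4) ln(1 − 4p/3) = −0.75 ln(1 − 0.16468) = −0.75 ln(0.83532)
  = −0.75 × (-0.179940) = 0.134955 substitutions/site.
Under a molecular clock d = 2μt, so t = d/(2μ) = 0.134955 / (2 × 0.005) = 13.50 Myr.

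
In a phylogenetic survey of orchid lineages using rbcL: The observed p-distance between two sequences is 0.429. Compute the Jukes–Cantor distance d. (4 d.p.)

d = −(3/4) ln(1 − 4p/3) = −0.75 ln(1 − 0.572) = −0.75 ln(0.428)
  = −0.75 × (-0.848632) = 0.636474 substitutions/site.

0.6365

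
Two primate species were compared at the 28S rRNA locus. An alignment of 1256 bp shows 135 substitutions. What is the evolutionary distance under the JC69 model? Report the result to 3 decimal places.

p = 135/1256 ≈ 0.107484.
d = −(3/4) ln(1 − 4p/3) = −0.75 ln(1 − 0.143312) = −0.75 ln(0.856688)
  = −0.75 × (-0.154681) = 0.116011 substitutions/site.

0.116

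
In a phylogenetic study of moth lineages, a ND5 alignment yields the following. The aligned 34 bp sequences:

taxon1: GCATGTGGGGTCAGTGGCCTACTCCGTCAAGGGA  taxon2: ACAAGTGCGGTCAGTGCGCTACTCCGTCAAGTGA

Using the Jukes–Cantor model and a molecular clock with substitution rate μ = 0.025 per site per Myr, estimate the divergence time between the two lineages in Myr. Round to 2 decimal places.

4.02

The sequences differ at 6 of 34 sites (1, 4, 8, 17, 18, 32), so p = 6/34 ≈ 0.176471.
d = −(3/4) ln(1 − 4p/3) = −0.75 ln(1 − 0.235295) = −0.75 ln(0.764705)
  = −0.75 × (-0.268265) = 0.201199 substitutions/site.
Under a molecular clock d = 2μt, so t = d/(2μ) = 0.201199 / (2 × 0.025) = 4.02 Myr.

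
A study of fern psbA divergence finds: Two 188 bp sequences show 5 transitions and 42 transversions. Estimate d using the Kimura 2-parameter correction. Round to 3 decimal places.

P = 5/188 ≈ 0.026596 and Q = 42/188 ≈ 0.223404.
Under the Kimura two-parameter model, d = −½ ln(1 − 2P − Q) − ¼ ln(1 − 2Q).
1 − 2P − Q = 0.723404, giving −½ ln(0.723404) = 0.161894.
1 − 2Q = 0.553192, giving −¼ ln(0.553192) = 0.148013.
d = 0.161894 + 0.148013 = 0.309907.

0.310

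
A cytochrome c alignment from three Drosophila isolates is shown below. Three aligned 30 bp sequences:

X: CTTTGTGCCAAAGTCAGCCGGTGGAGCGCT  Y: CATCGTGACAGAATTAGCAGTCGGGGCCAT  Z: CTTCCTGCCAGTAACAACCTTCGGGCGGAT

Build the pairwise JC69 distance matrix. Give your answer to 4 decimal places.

d(X,Y) = 0.5716, d(X,Z) = 0.7301, d(Y,Z) = 0.5716

X–Y: 12/30 sites differ → p = 0.4, d = −0.75 ln(1 − 0.533333) = 0.571605 ≈ 0.5716.
X–Z: 14/30 sites differ → p ≈ 0.466667, d = −0.75 ln(1 − 0.622223) = 0.730088 ≈ 0.7301.
Y–Z: 12/30 sites differ → p = 0.4, d = −0.75 ln(1 − 0.533333) = 0.571605 ≈ 0.5716.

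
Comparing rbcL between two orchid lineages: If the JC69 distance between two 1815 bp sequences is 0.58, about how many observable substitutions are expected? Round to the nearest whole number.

733

Invert JC69: p = (3/4)(1 − e^(−4d/3)) = 0.75 × (1 − e^(-0.773333)) = 0.75 × (1 − 0.461472) = 0.403896.
Expected differing sites = pL ≈ 0.403896 × 1815 = 733.07124 ≈ 733.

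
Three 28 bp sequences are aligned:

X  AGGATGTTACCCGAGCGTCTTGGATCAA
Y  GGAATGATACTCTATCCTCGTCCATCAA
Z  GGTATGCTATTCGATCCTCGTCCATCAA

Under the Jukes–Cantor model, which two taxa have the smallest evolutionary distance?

Y and Z

X–Y: 10/28 differ, p = 0.357, d = 0.485.
X–Z: 10/28 differ, p = 0.357, d = 0.485.
Y–Z: 4/28 differ, p = 0.143, d = 0.158.
The smallest distance is between Y and Z.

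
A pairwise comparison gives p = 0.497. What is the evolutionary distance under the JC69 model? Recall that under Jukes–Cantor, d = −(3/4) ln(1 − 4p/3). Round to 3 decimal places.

0.815

d = −(3/4) ln(1 − 4p/3) = −0.75 ln(1 − 0.662667) = −0.75 ln(0.337333)
  = −0.75 × (-1.086685) = 0.815014 substitutions/site.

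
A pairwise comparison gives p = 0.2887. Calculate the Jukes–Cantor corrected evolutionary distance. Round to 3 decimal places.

d = −(3/4) ln(1 − 4p/3) = −0.75 ln(1 − 0.384933) = −0.75 ln(0.615067)
  = −0.75 × (-0.486024) = 0.364518 substitutions/site.

0.365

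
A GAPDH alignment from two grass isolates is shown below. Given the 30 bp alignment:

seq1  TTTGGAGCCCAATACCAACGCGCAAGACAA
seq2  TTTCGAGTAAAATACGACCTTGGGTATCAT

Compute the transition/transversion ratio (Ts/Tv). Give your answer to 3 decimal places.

0.400

Transitions are A↔G and C↔T; transversions are all other mismatches.
Transitions: 4. Transversions: 10.
R = 4/10 = 0.400.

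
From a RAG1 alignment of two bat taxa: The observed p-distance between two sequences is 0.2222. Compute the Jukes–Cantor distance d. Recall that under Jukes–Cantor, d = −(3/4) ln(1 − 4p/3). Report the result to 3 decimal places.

d = −(3/4) ln(1 − 4p/3) = −0.75 ln(1 − 0.296267) = −0.75 ln(0.703733)
  = −0.75 × (-0.351356) = 0.263517 substitutions/site.

0.264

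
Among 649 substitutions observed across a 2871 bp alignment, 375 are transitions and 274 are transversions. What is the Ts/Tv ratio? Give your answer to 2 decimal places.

R = 375/274 = 1.368613… ≈ 1.37 (to 2 d.p.).

1.37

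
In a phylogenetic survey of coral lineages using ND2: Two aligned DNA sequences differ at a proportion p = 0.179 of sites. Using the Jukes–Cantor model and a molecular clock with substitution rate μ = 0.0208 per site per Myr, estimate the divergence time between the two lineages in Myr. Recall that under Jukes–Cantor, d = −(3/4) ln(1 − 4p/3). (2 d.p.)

d = −(3/4) ln(1 − 4p/3) = −0.75 ln(1 − 0.238667) = −0.75 ln(0.761333)
  = −0.75 × (-0.272684) = 0.204513 substitutions/site.
Under a molecular clock d = 2μt, so t = d/(2μ) = 0.204513 / (2 × 0.0208) = 4.92 Myr.

4.92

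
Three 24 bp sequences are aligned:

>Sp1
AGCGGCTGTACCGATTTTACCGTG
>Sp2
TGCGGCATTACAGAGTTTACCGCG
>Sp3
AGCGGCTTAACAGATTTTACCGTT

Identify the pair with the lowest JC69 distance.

Sp1 and Sp3

Sp1–Sp2: 6/24 differ, p = 0.250, d = 0.304.
Sp1–Sp3: 4/24 differ, p = 0.167, d = 0.188.
Sp2–Sp3: 6/24 differ, p = 0.250, d = 0.304.
The smallest distance is between Sp1 and Sp3.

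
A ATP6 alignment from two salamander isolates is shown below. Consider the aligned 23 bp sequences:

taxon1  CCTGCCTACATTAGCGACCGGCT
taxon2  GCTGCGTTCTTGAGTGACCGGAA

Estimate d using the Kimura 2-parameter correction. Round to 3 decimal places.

Of 23 sites, 1 differences are transitions and 7 are transversions, so P = 1/23 ≈ 0.043478 and Q = 7/23 ≈ 0.304348.
Under the Kimura two-parameter model, d = −½ ln(1 − 2P − Q) − ¼ ln(1 − 2Q).
1 − 2P − Q = 0.608696, giving −½ ln(0.608696) = 0.248218.
1 − 2Q = 0.391304, giving −¼ ln(0.391304) = 0.234568.
d = 0.248218 + 0.234568 = 0.482786.

0.483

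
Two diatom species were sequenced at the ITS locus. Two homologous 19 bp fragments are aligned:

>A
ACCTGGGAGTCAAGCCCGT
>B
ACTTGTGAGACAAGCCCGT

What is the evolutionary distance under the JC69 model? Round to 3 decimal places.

0.177

The sequences differ at 3 of 19 sites (3, 6, 10), so p = 3/19 ≈ 0.157895.
d = −(3/4) ln(1 − 4p/3) = −0.75 ln(1 − 0.210527) = −0.75 ln(0.789473)
  = −0.75 × (-0.236390) = 0.177293 substitutions/site.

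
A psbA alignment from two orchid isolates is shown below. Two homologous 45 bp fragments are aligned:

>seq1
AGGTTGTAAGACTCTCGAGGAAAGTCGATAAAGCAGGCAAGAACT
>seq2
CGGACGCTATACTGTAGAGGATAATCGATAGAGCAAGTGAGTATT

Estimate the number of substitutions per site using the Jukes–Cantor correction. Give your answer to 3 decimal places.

The sequences differ at 16 of 45 sites, so p = 16/45 ≈ 0.355556.
d = −(3/4) ln(1 − 4p/3) = −0.75 ln(1 − 0.474075) = −0.75 ln(0.525925)
  = −0.75 × (-0.642597) = 0.481948 substitutions/site.

0.482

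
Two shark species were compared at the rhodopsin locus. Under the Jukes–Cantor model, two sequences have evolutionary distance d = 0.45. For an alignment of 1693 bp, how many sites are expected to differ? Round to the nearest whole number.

573

Invert JC69: p = (3/4)(1 − e^(−4d/3)) = 0.75 × (1 − e^(-0.6)) = 0.75 × (1 − 0.548812) = 0.338391.
Expected differing sites = pL ≈ 0.338391 × 1693 = 572.895963 ≈ 573.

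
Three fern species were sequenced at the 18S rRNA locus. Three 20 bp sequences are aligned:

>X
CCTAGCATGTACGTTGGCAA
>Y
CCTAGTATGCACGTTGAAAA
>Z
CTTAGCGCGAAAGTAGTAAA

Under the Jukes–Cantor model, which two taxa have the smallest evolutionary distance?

X and Y

X–Y: 4/20 differ, p = 0.200, d = 0.233.
X–Z: 8/20 differ, p = 0.400, d = 0.572.
Y–Z: 8/20 differ, p = 0.400, d = 0.572.
The smallest distance is between X and Y.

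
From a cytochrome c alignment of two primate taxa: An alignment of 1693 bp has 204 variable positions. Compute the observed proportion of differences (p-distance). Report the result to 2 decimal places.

p = 204/1693 = 0.120496… ≈ 0.12 (to 2 d.p.).

0.12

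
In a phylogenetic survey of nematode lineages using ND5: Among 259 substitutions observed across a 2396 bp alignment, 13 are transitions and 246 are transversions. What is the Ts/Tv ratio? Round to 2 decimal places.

R = 13/246 = 0.052845… ≈ 0.05 (to 2 d.p.).

0.05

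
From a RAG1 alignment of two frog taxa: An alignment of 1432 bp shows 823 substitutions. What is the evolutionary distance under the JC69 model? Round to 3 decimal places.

1.090

p = 823/1432 ≈ 0.574721.
d = −(3/4) ln(1 − 4p/3) = −0.75 ln(1 − 0.766295) = −0.75 ln(0.233705)
  = −0.75 × (-1.453696) = 1.090272 substitutions/site.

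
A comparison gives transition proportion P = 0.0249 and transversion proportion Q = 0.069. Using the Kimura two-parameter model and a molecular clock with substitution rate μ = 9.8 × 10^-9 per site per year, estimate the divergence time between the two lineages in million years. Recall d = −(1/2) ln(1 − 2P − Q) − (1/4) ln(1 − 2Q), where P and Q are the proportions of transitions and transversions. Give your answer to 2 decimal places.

5.12

Under the Kimura two-parameter model, d = −½ ln(1 − 2P − Q) − ¼ ln(1 − 2Q).
1 − 2P − Q = 0.8812, giving −½ ln(0.8812) = 0.063235.
1 − 2Q = 0.862, giving −¼ ln(0.862) = 0.037125.
d = 0.063235 + 0.037125 = 0.100360.
Under a molecular clock d = 2μt, so t = d/(2μ) = 0.100360 / (2 × 9.8 × 10^-9) = 5.12 million years.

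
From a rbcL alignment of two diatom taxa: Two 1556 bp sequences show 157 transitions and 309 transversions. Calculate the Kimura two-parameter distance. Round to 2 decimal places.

0.38

P = 157/1556 ≈ 0.1009 and Q = 309/1556 ≈ 0.198586.
Under the Kimura two-parameter model, d = −½ ln(1 − 2P − Q) − ¼ ln(1 − 2Q).
1 − 2P − Q = 0.599614, giving −½ ln(0.599614) = 0.255735.
1 − 2Q = 0.602828, giving −¼ ln(0.602828) = 0.126531.
d = 0.255735 + 0.126531 = 0.382266.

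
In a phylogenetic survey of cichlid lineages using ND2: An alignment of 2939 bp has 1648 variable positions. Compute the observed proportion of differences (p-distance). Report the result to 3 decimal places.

p = 1648/2939 = 0.560734… ≈ 0.561 (to 3 d.p.).

0.561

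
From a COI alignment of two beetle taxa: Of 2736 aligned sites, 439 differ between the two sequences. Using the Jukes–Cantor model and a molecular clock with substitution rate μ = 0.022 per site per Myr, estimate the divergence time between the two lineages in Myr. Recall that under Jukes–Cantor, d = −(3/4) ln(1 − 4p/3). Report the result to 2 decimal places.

4.10

p = 439/2736 ≈ 0.160453.
d = −(3/4) ln(1 − 4p/3) = −0.75 ln(1 − 0.213937) = −0.75 ln(0.786063)
  = −0.75 × (-0.240718) = 0.180539 substitutions/site.
Under a molecular clock d = 2μt, so t = d/(2μ) = 0.180539 / (2 × 0.022) = 4.10 Myr.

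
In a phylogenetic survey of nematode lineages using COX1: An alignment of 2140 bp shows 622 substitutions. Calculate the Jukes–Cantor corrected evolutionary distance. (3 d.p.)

0.368

p = 622/2140 ≈ 0.290654.
d = −(3/4) ln(1 − 4p/3) = −0.75 ln(1 − 0.387539) = −0.75 ln(0.612461)
  = −0.75 × (-0.490270) = 0.367703 substitutions/site.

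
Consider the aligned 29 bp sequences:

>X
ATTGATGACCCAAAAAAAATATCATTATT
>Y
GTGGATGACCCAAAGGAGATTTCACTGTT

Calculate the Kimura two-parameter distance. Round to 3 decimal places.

0.367

Of 29 sites, 6 differences are transitions and 2 are transversions, so P = 6/29 ≈ 0.206897 and Q = 2/29 ≈ 0.068966.
Under the Kimura two-parameter model, d = −½ ln(1 − 2P − Q) − ¼ ln(1 − 2Q).
1 − 2P − Q = 0.51724, giving −½ ln(0.51724) = 0.329624.
1 − 2Q = 0.862068, giving −¼ ln(0.862068) = 0.037105.
d = 0.329624 + 0.037105 = 0.366729.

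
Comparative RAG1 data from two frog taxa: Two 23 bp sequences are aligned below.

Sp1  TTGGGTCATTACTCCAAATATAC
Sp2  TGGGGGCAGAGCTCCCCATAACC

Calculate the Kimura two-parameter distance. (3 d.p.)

Of 23 sites, 1 differences are transitions and 8 are transversions, so P = 1/23 ≈ 0.043478 and Q = 8/23 ≈ 0.347826.
Under the Kimura two-parameter model, d = −½ ln(1 − 2P − Q) − ¼ ln(1 − 2Q).
1 − 2P − Q = 0.565218, giving −½ ln(0.565218) = 0.285272.
1 − 2Q = 0.304348, giving −¼ ln(0.304348) = 0.297396.
d = 0.285272 + 0.297396 = 0.582668.

0.583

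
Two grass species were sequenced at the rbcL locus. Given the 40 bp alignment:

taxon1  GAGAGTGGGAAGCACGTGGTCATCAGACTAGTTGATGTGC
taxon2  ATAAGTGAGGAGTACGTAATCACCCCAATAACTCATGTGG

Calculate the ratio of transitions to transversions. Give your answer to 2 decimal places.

Transitions are A↔G and C↔T; transversions are all other mismatches.
Transitions: 10. Transversions: 6.
R = 10/6 = 1.666666… ≈ 1.67 (to 2 d.p.).

1.67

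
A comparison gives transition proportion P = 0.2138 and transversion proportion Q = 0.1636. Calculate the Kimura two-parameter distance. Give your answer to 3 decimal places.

0.546

Under the Kimura two-parameter model, d = −½ ln(1 − 2P − Q) − ¼ ln(1 − 2Q).
1 − 2P − Q = 0.4088, giving −½ ln(0.4088) = 0.447265.
1 − 2Q = 0.6728, giving −¼ ln(0.6728) = 0.099077.
d = 0.447265 + 0.099077 = 0.546342.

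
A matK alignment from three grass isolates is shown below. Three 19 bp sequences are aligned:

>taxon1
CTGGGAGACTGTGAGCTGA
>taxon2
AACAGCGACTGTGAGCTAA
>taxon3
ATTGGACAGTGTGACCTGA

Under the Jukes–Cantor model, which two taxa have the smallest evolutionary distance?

taxon1 and taxon3

taxon1–taxon2: 6/19 differ, p = 0.316, d = 0.410.
taxon1–taxon3: 5/19 differ, p = 0.263, d = 0.324.
taxon2–taxon3: 8/19 differ, p = 0.421, d = 0.618.
The smallest distance is between taxon1 and taxon3.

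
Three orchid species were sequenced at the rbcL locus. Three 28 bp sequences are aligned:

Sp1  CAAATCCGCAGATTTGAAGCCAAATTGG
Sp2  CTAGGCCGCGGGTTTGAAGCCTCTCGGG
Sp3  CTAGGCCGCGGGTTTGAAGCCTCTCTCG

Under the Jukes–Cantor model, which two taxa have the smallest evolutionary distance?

Sp1–Sp2: 10/28 differ, p = 0.357, d = 0.485.
Sp1–Sp3: 10/28 differ, p = 0.357, d = 0.485.
Sp2–Sp3: 2/28 differ, p = 0.071, d = 0.075.
The smallest distance is between Sp2 and Sp3.

Sp2 and Sp3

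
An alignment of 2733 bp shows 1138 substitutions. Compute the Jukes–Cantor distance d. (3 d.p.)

0.608

p = 1138/2733 ≈ 0.416392.
d = −(3/4) ln(1 − 4p/3) = −0.75 ln(1 − 0.555189) = −0.75 ln(0.444811)
  = −0.75 × (-0.810106) = 0.607580 substitutions/site.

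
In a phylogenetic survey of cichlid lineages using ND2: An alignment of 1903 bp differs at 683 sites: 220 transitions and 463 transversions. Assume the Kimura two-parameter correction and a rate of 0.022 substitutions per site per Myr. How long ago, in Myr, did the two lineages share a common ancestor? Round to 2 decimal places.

P = 220/1903 ≈ 0.115607 and Q = 463/1903 ≈ 0.2433.
Under the Kimura two-parameter model, d = −½ ln(1 − 2P − Q) − ¼ ln(1 − 2Q).
1 − 2P − Q = 0.525486, giving −½ ln(0.525486) = 0.321716.
1 − 2Q = 0.5134, giving −¼ ln(0.5134) = 0.166675.
d = 0.321716 + 0.166675 = 0.488391.
Under a molecular clock d = 2μt, so t = d/(2μ) = 0.488391 / (2 × 0.022) = 11.10 Myr.

11.10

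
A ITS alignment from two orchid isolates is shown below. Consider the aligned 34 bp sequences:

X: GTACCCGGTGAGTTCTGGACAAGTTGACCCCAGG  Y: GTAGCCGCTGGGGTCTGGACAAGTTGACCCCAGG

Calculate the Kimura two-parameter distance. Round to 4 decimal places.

0.1281

Of 34 sites, 1 differences are transitions and 3 are transversions, so P = 1/34 ≈ 0.029412 and Q = 3/34 ≈ 0.088235.
Under the Kimura two-parameter model, d = −½ ln(1 − 2P − Q) − ¼ ln(1 − 2Q).
1 − 2P − Q = 0.852941, giving −½ ln(0.852941) = 0.079532.
1 − 2Q = 0.82353, giving −¼ ln(0.82353) = 0.048539.
d = 0.079532 + 0.048539 = 0.128071.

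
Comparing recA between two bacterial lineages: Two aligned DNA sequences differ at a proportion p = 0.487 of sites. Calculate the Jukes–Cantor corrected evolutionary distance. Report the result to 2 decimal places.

0.79

d = −(3/4) ln(1 − 4p/3) = −0.75 ln(1 − 0.649333) = −0.75 ln(0.350667)
  = −0.75 × (-1.047918) = 0.785939 substitutions/site.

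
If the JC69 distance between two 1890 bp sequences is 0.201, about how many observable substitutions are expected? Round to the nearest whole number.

Invert JC69: p = (3/4)(1 − e^(−4d/3)) = 0.75 × (1 − e^(-0.268)) = 0.75 × (1 − 0.764908) = 0.176319.
Expected differing sites = pL ≈ 0.176319 × 1890 = 333.24291 ≈ 333.

333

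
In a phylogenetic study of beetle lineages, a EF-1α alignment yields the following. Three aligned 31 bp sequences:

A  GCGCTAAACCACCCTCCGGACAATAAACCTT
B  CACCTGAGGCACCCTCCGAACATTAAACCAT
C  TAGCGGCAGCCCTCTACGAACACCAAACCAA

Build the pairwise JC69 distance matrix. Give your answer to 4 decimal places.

d(A,B) = 0.3672, d(A,C) = 0.6913, d(B,C) = 0.4806

A–B: 9/31 sites differ → p ≈ 0.290323, d = −0.75 ln(1 − 0.387097) = 0.367161 ≈ 0.3672.
A–C: 14/31 sites differ → p ≈ 0.451613, d = −0.75 ln(1 − 0.602151) = 0.691262 ≈ 0.6913.
B–C: 11/31 sites differ → p ≈ 0.354839, d = −0.75 ln(1 − 0.473119) = 0.480585 ≈ 0.4806.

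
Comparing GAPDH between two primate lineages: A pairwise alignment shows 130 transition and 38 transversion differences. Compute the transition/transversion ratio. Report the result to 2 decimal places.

R = 130/38 = 3.421052… ≈ 3.42 (to 2 d.p.).

3.42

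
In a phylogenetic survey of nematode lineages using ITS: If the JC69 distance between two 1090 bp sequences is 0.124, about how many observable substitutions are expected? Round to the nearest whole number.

125

Invert JC69: p = (3/4)(1 − e^(−4d/3)) = 0.75 × (1 − e^(-0.165333)) = 0.75 × (1 − 0.847611) = 0.114292.
Expected differing sites = pL ≈ 0.114292 × 1090 = 124.57828 ≈ 125.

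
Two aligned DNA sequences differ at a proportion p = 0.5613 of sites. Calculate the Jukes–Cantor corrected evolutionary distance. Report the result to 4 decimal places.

1.0349

d = −(3/4) ln(1 − 4p/3) = −0.75 ln(1 − 0.7484) = −0.75 ln(0.2516)
  = −0.75 × (-1.379915) = 1.034936 substitutions/site.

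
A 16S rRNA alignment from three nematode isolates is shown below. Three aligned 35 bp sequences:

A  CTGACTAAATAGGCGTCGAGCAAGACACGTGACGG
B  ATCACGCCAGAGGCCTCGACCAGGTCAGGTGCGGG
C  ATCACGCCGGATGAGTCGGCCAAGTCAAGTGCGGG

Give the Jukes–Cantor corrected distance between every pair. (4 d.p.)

A–B: 13/35 sites differ → p ≈ 0.371429, d = −0.75 ln(1 − 0.495239) = 0.512753 ≈ 0.5128.
A–C: 15/35 sites differ → p ≈ 0.428571, d = −0.75 ln(1 − 0.571428) = 0.635472 ≈ 0.6355.
B–C: 7/35 sites differ → p = 0.2, d = −0.75 ln(1 − 0.266667) = 0.232617 ≈ 0.2326.

d(A,B) = 0.5128, d(A,C) = 0.6355, d(B,C) = 0.2326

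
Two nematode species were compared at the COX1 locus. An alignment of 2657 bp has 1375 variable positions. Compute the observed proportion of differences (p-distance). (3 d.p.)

p = 1375/2657 = 0.517500… ≈ 0.518 (to 3 d.p.).

0.518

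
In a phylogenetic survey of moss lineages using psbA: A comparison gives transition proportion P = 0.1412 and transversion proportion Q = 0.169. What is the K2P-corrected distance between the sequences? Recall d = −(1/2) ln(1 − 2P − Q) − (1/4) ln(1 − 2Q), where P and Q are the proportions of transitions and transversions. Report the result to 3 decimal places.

0.403

Under the Kimura two-parameter model, d = −½ ln(1 − 2P − Q) − ¼ ln(1 − 2Q).
1 − 2P − Q = 0.5486, giving −½ ln(0.5486) = 0.300193.
1 − 2Q = 0.662, giving −¼ ln(0.662) = 0.103122.
d = 0.300193 + 0.103122 = 0.403315.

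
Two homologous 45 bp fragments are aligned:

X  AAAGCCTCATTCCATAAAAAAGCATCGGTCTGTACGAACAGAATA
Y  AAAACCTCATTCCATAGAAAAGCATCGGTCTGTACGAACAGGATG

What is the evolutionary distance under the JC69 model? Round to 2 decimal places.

The sequences differ at 4 of 45 sites (4, 17, 42, 45), so p = 4/45 ≈ 0.088889.
d = −(3/4) ln(1 − 4p/3) = −0.75 ln(1 − 0.118519) = −0.75 ln(0.881481)
  = −0.75 × (-0.126152) = 0.094614 substitutions/site.

0.09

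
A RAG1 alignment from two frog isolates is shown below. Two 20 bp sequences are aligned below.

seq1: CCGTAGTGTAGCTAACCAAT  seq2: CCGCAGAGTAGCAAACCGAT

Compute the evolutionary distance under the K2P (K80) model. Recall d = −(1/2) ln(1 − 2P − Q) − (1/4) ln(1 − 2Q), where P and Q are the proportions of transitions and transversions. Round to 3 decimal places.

Of 20 sites, 2 differences are transitions and 2 are transversions, so P = 2/20 = 0.1 and Q = 2/20 = 0.1.
Under the Kimura two-parameter model, d = −½ ln(1 − 2P − Q) − ¼ ln(1 − 2Q).
1 − 2P − Q = 0.7, giving −½ ln(0.7) = 0.178337.
1 − 2Q = 0.8, giving −¼ ln(0.8) = 0.055786.
d = 0.178337 + 0.055786 = 0.234123.

0.234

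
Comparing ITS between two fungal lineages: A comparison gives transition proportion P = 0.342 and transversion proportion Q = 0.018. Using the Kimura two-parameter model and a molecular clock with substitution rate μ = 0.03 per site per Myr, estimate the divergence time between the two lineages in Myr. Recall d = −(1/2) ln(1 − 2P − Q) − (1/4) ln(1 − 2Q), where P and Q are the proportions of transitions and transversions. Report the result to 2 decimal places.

Under the Kimura two-parameter model, d = −½ ln(1 − 2P − Q) − ¼ ln(1 − 2Q).
1 − 2P − Q = 0.298, giving −½ ln(0.298) = 0.605331.
1 − 2Q = 0.964, giving −¼ ln(0.964) = 0.009166.
d = 0.605331 + 0.009166 = 0.614497.
Under a molecular clock d = 2μt, so t = d/(2μ) = 0.614497 / (2 × 0.03) = 10.24 Myr.

10.24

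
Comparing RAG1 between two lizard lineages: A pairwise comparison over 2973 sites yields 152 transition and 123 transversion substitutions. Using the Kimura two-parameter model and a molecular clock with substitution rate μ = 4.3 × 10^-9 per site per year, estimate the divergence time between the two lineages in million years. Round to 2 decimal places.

11.53

P = 152/2973 ≈ 0.051127 and Q = 123/2973 ≈ 0.041372.
Under the Kimura two-parameter model, d = −½ ln(1 − 2P − Q) − ¼ ln(1 − 2Q).
1 − 2P − Q = 0.856374, giving −½ ln(0.856374) = 0.077524.
1 − 2Q = 0.917256, giving −¼ ln(0.917256) = 0.021592.
d = 0.077524 + 0.021592 = 0.099116.
Under a molecular clock d = 2μt, so t = d/(2μ) = 0.099116 / (2 × 4.3 × 10^-9) = 11.53 million years.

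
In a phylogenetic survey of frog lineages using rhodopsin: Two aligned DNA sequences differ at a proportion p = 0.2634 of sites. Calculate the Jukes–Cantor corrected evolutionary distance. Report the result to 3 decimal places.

0.324

d = −(3/4) ln(1 − 4p/3) = −0.75 ln(1 − 0.3512) = −0.75 ln(0.6488)
  = −0.75 × (-0.432631) = 0.324473 substitutions/site.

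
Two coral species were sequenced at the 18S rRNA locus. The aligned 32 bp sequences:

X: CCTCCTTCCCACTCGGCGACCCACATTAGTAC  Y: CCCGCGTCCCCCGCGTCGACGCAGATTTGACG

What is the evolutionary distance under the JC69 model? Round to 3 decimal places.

The sequences differ at 12 of 32 sites, so p = 12/32 = 0.375.
d = −(3/4) ln(1 − 4p/3) = −0.75 ln(1 − 0.5) = −0.75 ln(0.5)
  = −0.75 × (-0.693147) = 0.519860 substitutions/site.

0.520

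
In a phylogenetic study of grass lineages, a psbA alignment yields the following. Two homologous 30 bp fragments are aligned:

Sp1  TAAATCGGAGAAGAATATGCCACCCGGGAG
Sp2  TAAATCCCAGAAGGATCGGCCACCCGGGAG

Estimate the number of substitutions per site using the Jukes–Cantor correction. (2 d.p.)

0.19

The sequences differ at 5 of 30 sites (7, 8, 14, 17, 18), so p = 5/30 ≈ 0.166667.
d = −(3/4) ln(1 − 4p/3) = −0.75 ln(1 − 0.222223) = −0.75 ln(0.777777)
  = −0.75 × (-0.251315) = 0.188486 substitutions/site.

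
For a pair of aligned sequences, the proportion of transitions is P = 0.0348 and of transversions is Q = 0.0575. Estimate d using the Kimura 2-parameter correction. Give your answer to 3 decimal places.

Under the Kimura two-parameter model, d = −½ ln(1 − 2P − Q) − ¼ ln(1 − 2Q).
1 − 2P − Q = 0.8729, giving −½ ln(0.8729) = 0.067967.
1 − 2Q = 0.885, giving −¼ ln(0.885) = 0.030542.
d = 0.067967 + 0.030542 = 0.098509.

0.099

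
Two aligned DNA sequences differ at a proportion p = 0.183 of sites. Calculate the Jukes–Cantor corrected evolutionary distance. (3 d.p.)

0.210

d = −(3/4) ln(1 − 4p/3) = −0.75 ln(1 − 0.244) = −0.75 ln(0.756)
  = −0.75 × (-0.279714) = 0.209786 substitutions/site.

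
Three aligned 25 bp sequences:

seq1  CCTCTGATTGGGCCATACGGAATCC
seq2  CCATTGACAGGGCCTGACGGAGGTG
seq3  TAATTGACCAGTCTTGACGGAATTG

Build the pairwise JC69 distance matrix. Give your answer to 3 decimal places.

d(seq1,seq2) = 0.572, d(seq1,seq3) = 0.886, d(seq2,seq3) = 0.417

seq1–seq2: 10/25 sites differ → p = 0.4, d = −0.75 ln(1 − 0.533333) = 0.571605 ≈ 0.572.
seq1–seq3: 13/25 sites differ → p = 0.52, d = −0.75 ln(1 − 0.693333) = 0.886495 ≈ 0.886.
seq2–seq3: 8/25 sites differ → p = 0.32, d = −0.75 ln(1 − 0.426667) = 0.417216 ≈ 0.417.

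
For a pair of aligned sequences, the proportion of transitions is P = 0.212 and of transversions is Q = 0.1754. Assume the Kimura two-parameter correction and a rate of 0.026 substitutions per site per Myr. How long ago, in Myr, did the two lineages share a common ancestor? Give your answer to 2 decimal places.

10.87

Under the Kimura two-parameter model, d = −½ ln(1 − 2P − Q) − ¼ ln(1 − 2Q).
1 − 2P − Q = 0.4006, giving −½ ln(0.4006) = 0.457396.
1 − 2Q = 0.6492, giving −¼ ln(0.6492) = 0.108004.
d = 0.457396 + 0.108004 = 0.565400.
Under a molecular clock d = 2μt, so t = d/(2μ) = 0.565400 / (2 × 0.026) = 10.87 Myr.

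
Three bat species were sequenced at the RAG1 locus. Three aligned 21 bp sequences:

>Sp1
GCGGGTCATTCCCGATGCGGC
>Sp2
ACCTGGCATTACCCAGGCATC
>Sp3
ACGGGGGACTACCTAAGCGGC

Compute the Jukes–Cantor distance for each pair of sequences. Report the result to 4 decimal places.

d(Sp1,Sp2) = 0.6355, d(Sp1,Sp3) = 0.4408, d(Sp2,Sp3) = 0.5319

Sp1–Sp2: 9/21 sites differ → p ≈ 0.428571, d = −0.75 ln(1 − 0.571428) = 0.635472 ≈ 0.6355.
Sp1–Sp3: 7/21 sites differ → p ≈ 0.333333, d = −0.75 ln(1 − 0.444444) = 0.440839 ≈ 0.4408.
Sp2–Sp3: 8/21 sites differ → p ≈ 0.380952, d = −0.75 ln(1 − 0.507936) = 0.531860 ≈ 0.5319.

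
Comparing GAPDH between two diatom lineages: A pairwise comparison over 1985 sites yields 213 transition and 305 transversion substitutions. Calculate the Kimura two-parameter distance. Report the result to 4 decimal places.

0.3214

P = 213/1985 ≈ 0.107305 and Q = 305/1985 ≈ 0.153652.
Under the Kimura two-parameter model, d = −½ ln(1 − 2P − Q) − ¼ ln(1 − 2Q).
1 − 2P − Q = 0.631738, giving −½ ln(0.631738) = 0.229640.
1 − 2Q = 0.692696, giving −¼ ln(0.692696) = 0.091791.
d = 0.229640 + 0.091791 = 0.321431.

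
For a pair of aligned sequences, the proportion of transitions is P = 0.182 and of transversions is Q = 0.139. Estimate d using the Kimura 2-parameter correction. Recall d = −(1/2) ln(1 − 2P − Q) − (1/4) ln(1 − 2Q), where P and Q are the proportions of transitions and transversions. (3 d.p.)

0.431

Under the Kimura two-parameter model, d = −½ ln(1 − 2P − Q) − ¼ ln(1 − 2Q).
1 − 2P − Q = 0.497, giving −½ ln(0.497) = 0.349583.
1 − 2Q = 0.722, giving −¼ ln(0.722) = 0.081433.
d = 0.349583 + 0.081433 = 0.431016.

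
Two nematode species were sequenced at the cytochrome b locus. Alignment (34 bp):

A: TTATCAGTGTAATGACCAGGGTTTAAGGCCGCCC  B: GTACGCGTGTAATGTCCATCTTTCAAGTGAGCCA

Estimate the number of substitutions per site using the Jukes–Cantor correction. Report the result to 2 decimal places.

The sequences differ at 13 of 34 sites, so p = 13/34 ≈ 0.382353.
d = −(3/4) ln(1 − 4p/3) = −0.75 ln(1 − 0.509804) = −0.75 ln(0.490196)
  = −0.75 × (-0.712950) = 0.534713 substitutions/site.

0.53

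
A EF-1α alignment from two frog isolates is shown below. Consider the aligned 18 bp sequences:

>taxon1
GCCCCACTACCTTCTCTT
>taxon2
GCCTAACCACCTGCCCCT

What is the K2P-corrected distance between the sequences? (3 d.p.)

0.468

Of 18 sites, 4 differences are transitions and 2 are transversions, so P = 4/18 ≈ 0.222222 and Q = 2/18 ≈ 0.111111.
Under the Kimura two-parameter model, d = −½ ln(1 − 2P − Q) − ¼ ln(1 − 2Q).
1 − 2P − Q = 0.444445, giving −½ ln(0.444445) = 0.405464.
1 − 2Q = 0.777778, giving −¼ ln(0.777778) = 0.062829.
d = 0.405464 + 0.062829 = 0.468293.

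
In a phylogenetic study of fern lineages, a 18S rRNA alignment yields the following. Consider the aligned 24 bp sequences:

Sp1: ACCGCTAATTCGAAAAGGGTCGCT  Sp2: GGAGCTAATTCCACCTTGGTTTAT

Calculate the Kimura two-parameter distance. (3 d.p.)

0.737

Of 24 sites, 2 differences are transitions and 9 are transversions, so P = 2/24 ≈ 0.083333 and Q = 9/24 = 0.375.
Under the Kimura two-parameter model, d = −½ ln(1 − 2P − Q) − ¼ ln(1 − 2Q).
1 − 2P − Q = 0.458334, giving −½ ln(0.458334) = 0.390079.
1 − 2Q = 0.25, giving −¼ ln(0.25) = 0.346574.
d = 0.390079 + 0.346574 = 0.736653.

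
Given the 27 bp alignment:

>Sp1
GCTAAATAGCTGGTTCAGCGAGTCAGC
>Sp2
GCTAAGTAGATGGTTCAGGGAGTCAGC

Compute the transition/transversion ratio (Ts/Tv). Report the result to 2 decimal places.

Transitions are A↔G and C↔T; transversions are all other mismatches.
Transitions: 1. Transversions: 2.
R = 1/2 = 0.50.

0.50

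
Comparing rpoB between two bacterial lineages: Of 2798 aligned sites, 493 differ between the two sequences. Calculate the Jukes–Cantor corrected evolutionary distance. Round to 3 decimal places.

p = 493/2798 ≈ 0.176197.
d = −(3/4) ln(1 − 4p/3) = −0.75 ln(1 − 0.234929) = −0.75 ln(0.765071)
  = −0.75 × (-0.267787) = 0.200840 substitutions/site.

0.201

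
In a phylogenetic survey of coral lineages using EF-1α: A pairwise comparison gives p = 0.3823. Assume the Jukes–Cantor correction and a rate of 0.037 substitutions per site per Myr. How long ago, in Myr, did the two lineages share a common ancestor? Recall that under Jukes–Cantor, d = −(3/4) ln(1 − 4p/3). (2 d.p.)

7.22

d = −(3/4) ln(1 − 4p/3) = −0.75 ln(1 − 0.509733) = −0.75 ln(0.490267)
  = −0.75 × (-0.712805) = 0.534604 substitutions/site.
Under a molecular clock d = 2μt, so t = d/(2μ) = 0.534604 / (2 × 0.037) = 7.22 Myr.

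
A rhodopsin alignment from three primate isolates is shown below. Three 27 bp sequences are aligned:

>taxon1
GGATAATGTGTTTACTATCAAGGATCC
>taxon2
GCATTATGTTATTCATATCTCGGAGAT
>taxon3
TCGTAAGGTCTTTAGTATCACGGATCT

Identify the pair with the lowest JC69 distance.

taxon1 and taxon3

taxon1–taxon2: 11/27 differ, p = 0.407, d = 0.588.
taxon1–taxon3: 8/27 differ, p = 0.296, d = 0.377.
taxon2–taxon3: 11/27 differ, p = 0.407, d = 0.588.
The smallest distance is between taxon1 and taxon3.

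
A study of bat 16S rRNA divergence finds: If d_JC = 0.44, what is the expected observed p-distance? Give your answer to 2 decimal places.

p = (3/4)(1 − e^(−4d/3)) = 0.75 × (1 − e^(-0.586667)) = 0.75 × (1 − 0.556178) = 0.332867.

0.33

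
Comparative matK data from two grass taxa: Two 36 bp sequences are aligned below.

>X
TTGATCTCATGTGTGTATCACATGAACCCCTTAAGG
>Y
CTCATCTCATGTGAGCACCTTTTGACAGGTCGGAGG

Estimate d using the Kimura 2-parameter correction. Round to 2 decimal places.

0.68

Of 36 sites, 7 differences are transitions and 9 are transversions, so P = 7/36 ≈ 0.194444 and Q = 9/36 = 0.25.
Under the Kimura two-parameter model, d = −½ ln(1 − 2P − Q) − ¼ ln(1 − 2Q).
1 − 2P − Q = 0.361112, giving −½ ln(0.361112) = 0.509284.
1 − 2Q = 0.5, giving −¼ ln(0.5) = 0.173287.
d = 0.509284 + 0.173287 = 0.682571.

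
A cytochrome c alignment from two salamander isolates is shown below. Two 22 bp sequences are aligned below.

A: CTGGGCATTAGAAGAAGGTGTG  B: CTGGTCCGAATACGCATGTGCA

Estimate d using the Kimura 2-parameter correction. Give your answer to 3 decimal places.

Of 22 sites, 2 differences are transitions and 8 are transversions, so P = 2/22 ≈ 0.090909 and Q = 8/22 ≈ 0.363636.
Under the Kimura two-parameter model, d = −½ ln(1 − 2P − Q) − ¼ ln(1 − 2Q).
1 − 2P − Q = 0.454546, giving −½ ln(0.454546) = 0.394228.
1 − 2Q = 0.272728, giving −¼ ln(0.272728) = 0.324820.
d = 0.394228 + 0.324820 = 0.719048.

0.719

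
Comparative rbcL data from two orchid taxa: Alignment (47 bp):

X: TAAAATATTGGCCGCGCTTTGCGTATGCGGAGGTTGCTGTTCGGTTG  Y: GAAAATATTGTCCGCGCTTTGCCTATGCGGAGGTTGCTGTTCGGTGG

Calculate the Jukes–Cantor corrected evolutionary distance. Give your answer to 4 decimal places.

0.0903

The sequences differ at 4 of 47 sites (1, 11, 23, 46), so p = 4/47 ≈ 0.085106.
d = −(3/4) ln(1 − 4p/3) = −0.75 ln(1 − 0.113475) = −0.75 ln(0.886525)
  = −0.75 × (-0.120446) = 0.090335 substitutions/site.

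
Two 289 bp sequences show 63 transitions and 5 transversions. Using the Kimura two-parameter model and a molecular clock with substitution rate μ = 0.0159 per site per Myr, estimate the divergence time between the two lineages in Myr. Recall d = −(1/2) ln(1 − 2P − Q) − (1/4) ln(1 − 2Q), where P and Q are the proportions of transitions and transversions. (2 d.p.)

P = 63/289 ≈ 0.217993 and Q = 5/289 ≈ 0.017301.
Under the Kimura two-parameter model, d = −½ ln(1 − 2P − Q) − ¼ ln(1 − 2Q).
1 − 2P − Q = 0.546713, giving −½ ln(0.546713) = 0.301916.
1 − 2Q = 0.965398, giving −¼ ln(0.965398) = 0.008804.
d = 0.301916 + 0.008804 = 0.310720.
Under a molecular clock d = 2μt, so t = d/(2μ) = 0.310720 / (2 × 0.0159) = 9.77 Myr.

9.77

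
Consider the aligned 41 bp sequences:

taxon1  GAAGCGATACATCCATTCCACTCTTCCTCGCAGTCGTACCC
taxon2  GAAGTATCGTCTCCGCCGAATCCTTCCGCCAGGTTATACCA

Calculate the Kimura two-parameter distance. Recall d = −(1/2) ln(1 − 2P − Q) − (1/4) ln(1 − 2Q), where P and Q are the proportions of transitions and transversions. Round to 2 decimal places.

1.01

Of 41 sites, 13 differences are transitions and 8 are transversions, so P = 13/41 ≈ 0.317073 and Q = 8/41 ≈ 0.195122.
Under the Kimura two-parameter model, d = −½ ln(1 − 2P − Q) − ¼ ln(1 − 2Q).
1 − 2P − Q = 0.170732, giving −½ ln(0.170732) = 0.883830.
1 − 2Q = 0.609756, giving −¼ ln(0.609756) = 0.123674.
d = 0.883830 + 0.123674 = 1.007504.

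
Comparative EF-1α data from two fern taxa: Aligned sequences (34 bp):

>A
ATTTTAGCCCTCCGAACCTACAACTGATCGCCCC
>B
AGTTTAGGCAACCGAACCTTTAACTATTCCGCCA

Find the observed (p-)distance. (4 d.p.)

0.3235

The sequences differ at 11 of 34 positions.
p = 11/34 = 0.323529… ≈ 0.3235 (to 4 d.p.).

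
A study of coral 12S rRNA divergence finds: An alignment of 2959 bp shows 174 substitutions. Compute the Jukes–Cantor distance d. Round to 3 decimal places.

p = 174/2959 ≈ 0.058804.
d = −(3/4) ln(1 − 4p/3) = −0.75 ln(1 − 0.078405) = −0.75 ln(0.921595)
  = −0.75 × (-0.081649) = 0.061237 substitutions/site.

0.061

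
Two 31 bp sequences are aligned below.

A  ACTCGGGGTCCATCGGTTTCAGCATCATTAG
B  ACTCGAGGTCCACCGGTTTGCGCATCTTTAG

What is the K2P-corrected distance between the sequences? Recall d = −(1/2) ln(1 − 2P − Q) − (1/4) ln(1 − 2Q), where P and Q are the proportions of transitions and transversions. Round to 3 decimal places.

0.182

Of 31 sites, 2 differences are transitions and 3 are transversions, so P = 2/31 ≈ 0.064516 and Q = 3/31 ≈ 0.096774.
Under the Kimura two-parameter model, d = −½ ln(1 − 2P − Q) − ¼ ln(1 − 2Q).
1 − 2P − Q = 0.774194, giving −½ ln(0.774194) = 0.127966.
1 − 2Q = 0.806452, giving −¼ ln(0.806452) = 0.053778.
d = 0.127966 + 0.053778 = 0.181744.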